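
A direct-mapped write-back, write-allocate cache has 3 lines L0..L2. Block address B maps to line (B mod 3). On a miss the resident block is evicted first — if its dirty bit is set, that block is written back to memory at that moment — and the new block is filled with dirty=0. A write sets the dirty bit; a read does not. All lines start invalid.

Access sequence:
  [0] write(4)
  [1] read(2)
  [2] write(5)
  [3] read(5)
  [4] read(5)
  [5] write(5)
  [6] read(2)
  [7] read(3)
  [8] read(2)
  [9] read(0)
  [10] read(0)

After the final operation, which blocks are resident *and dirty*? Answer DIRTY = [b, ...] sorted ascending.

0: W B4 → L1 miss [D]
1: R B2 → L2 miss [-]
2: W B5 → L2 miss [D]
3: R B5 → L2 hit [D]
4: R B5 → L2 hit [D]
5: W B5 → L2 hit [D]
6: R B2 → L2 miss wb→B5 [-]
7: R B3 → L0 miss [-]
8: R B2 → L2 hit [-]
9: R B0 → L0 miss [-]
10: R B0 → L0 hit [-]

DIRTY = [4]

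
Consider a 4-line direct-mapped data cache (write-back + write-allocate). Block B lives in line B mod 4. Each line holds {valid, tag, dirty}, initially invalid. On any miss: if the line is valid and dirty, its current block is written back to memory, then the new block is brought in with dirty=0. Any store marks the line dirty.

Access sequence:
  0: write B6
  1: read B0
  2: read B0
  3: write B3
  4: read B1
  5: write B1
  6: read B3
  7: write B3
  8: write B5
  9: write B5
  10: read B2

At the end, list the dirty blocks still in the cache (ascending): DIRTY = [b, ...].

DIRTY = [3, 5]

0: W B6 -> L2 miss  d=D]
1: R B0 -> L0 miss  d=-]
2: R B0 -> L0 hit  d=-]
3: W B3 -> L3 miss  d=D]
4: R B1 -> L1 miss  d=-]
5: W B1 -> L1 hit  d=D]
6: R B3 -> L3 hit  d=D]
7: W B3 -> L3 hit  d=D]
8: W B5 -> L1 miss wb->B1  d=D]
9: W B5 -> L1 hit  d=D]
10: R B2 -> L2 miss wb->B6  d=-]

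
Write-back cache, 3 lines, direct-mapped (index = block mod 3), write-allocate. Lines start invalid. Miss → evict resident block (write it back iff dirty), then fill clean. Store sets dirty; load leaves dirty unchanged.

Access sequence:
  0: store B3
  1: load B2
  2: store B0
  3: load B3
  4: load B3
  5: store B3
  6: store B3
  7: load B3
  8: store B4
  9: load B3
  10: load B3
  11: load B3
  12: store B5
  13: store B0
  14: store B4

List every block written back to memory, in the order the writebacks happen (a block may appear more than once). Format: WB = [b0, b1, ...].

0: W B3 → L0 miss [D]
1: R B2 → L2 miss [-]
2: W B0 → L0 miss wb→B3 [D]
3: R B3 → L0 miss wb→B0 [-]
4: R B3 → L0 hit [-]
5: W B3 → L0 hit [D]
6: W B3 → L0 hit [D]
7: R B3 → L0 hit [D]
8: W B4 → L1 miss [D]
9: R B3 → L0 hit [D]
10: R B3 → L0 hit [D]
11: R B3 → L0 hit [D]
12: W B5 → L2 miss [D]
13: W B0 → L0 miss wb→B3 [D]
14: W B4 → L1 hit [D]

WB = [3, 0, 3]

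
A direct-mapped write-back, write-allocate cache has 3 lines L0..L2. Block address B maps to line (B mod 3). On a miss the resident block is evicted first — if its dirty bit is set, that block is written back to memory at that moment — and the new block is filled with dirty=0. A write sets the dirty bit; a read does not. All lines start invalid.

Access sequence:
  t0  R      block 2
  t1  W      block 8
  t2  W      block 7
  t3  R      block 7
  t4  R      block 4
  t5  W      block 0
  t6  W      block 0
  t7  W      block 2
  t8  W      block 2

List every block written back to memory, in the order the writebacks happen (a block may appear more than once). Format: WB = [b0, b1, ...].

  0 | R B2 → L2 miss [-]
  1 | W B8 → L2 miss [D]
  2 | W B7 → L1 miss [D]
  3 | R B7 → L1 hit [D]
  4 | R B4 → L1 miss wb→B7 [-]
  5 | W B0 → L0 miss [D]
  6 | W B0 → L0 hit [D]
  7 | W B2 → L2 miss wb→B8 [D]
  8 | W B2 → L2 hit [D]

WB = [7, 8]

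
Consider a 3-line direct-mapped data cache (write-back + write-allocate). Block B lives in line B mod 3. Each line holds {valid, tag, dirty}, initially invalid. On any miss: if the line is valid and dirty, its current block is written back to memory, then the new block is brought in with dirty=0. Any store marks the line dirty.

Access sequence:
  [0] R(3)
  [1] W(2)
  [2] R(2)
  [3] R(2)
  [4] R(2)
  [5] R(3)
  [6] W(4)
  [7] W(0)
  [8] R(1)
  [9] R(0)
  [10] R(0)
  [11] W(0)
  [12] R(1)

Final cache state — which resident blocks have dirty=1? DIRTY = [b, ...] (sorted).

0: R B3 -> L0 miss  d=-]
1: W B2 -> L2 miss  d=D]
2: R B2 -> L2 hit  d=D]
3: R B2 -> L2 hit  d=D]
4: R B2 -> L2 hit  d=D]
5: R B3 -> L0 hit  d=-]
6: W B4 -> L1 miss  d=D]
7: W B0 -> L0 miss  d=D]
8: R B1 -> L1 miss wb->B4  d=-]
9: R B0 -> L0 hit  d=D]
10: R B0 -> L0 hit  d=D]
11: W B0 -> L0 hit  d=D]
12: R B1 -> L1 hit  d=-]

DIRTY = [0, 2]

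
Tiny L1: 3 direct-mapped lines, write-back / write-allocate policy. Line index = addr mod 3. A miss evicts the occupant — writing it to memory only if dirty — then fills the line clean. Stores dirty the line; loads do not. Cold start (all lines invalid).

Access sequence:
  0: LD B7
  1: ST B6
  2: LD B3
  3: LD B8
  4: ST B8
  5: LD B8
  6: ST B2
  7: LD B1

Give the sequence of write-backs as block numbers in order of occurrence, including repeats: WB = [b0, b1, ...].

WB = [6, 8]

0: R B7 → L1 miss [-]
1: W B6 → L0 miss [D]
2: R B3 → L0 miss wb→B6 [-]
3: R B8 → L2 miss [-]
4: W B8 → L2 hit [D]
5: R B8 → L2 hit [D]
6: W B2 → L2 miss wb→B8 [D]
7: R B1 → L1 miss [-]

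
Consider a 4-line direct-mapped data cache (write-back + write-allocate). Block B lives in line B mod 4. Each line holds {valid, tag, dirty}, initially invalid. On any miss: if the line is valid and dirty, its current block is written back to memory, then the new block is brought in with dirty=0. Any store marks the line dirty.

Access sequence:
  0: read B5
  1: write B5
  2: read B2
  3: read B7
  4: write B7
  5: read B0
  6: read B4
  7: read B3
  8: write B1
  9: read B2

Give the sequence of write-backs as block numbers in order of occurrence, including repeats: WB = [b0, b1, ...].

0: R B5 → L1 miss [-]
1: W B5 → L1 hit [D]
2: R B2 → L2 miss [-]
3: R B7 → L3 miss [-]
4: W B7 → L3 hit [D]
5: R B0 → L0 miss [-]
6: R B4 → L0 miss [-]
7: R B3 → L3 miss wb→B7 [-]
8: W B1 → L1 miss wb→B5 [D]
9: R B2 → L2 hit [-]

WB = [7, 5]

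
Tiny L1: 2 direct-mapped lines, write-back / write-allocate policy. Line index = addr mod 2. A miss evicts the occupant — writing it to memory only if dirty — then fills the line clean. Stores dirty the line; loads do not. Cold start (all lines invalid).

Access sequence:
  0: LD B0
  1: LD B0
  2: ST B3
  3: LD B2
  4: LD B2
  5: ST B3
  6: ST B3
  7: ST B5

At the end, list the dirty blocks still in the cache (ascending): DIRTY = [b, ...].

0: R B0 → L0 miss [-]
1: R B0 → L0 hit [-]
2: W B3 → L1 miss [D]
3: R B2 → L0 miss [-]
4: R B2 → L0 hit [-]
5: W B3 → L1 hit [D]
6: W B3 → L1 hit [D]
7: W B5 → L1 miss wb→B3 [D]

DIRTY = [5]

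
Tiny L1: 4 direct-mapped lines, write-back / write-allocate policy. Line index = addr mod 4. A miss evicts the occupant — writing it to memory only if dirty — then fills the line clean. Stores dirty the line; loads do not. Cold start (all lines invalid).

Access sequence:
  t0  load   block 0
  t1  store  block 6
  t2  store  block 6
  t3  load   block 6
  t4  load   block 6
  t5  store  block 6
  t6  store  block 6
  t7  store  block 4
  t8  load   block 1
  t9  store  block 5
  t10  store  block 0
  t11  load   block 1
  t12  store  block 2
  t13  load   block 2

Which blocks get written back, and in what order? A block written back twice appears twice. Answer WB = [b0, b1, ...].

WB = [4, 5, 6]

  0 | R B0 → L0 miss [-]
  1 | W B6 → L2 miss [D]
  2 | W B6 → L2 hit [D]
  3 | R B6 → L2 hit [D]
  4 | R B6 → L2 hit [D]
  5 | W B6 → L2 hit [D]
  6 | W B6 → L2 hit [D]
  7 | W B4 → L0 miss [D]
  8 | R B1 → L1 miss [-]
  9 | W B5 → L1 miss [D]
  10 | W B0 → L0 miss wb→B4 [D]
  11 | R B1 → L1 miss wb→B5 [-]
  12 | W B2 → L2 miss wb→B6 [D]
  13 | R B2 → L2 hit [D]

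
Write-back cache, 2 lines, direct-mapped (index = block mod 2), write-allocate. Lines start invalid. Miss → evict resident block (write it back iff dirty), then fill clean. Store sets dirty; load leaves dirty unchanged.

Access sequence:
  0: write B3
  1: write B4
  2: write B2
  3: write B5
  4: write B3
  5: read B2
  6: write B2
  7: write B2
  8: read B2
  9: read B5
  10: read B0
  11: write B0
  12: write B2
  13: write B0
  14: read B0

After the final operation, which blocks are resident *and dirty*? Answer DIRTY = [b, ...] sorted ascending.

  0 | W B3 → L1 miss [D]
  1 | W B4 → L0 miss [D]
  2 | W B2 → L0 miss wb→B4 [D]
  3 | W B5 → L1 miss wb→B3 [D]
  4 | W B3 → L1 miss wb→B5 [D]
  5 | R B2 → L0 hit [D]
  6 | W B2 → L0 hit [D]
  7 | W B2 → L0 hit [D]
  8 | R B2 → L0 hit [D]
  9 | R B5 → L1 miss wb→B3 [-]
  10 | R B0 → L0 miss wb→B2 [-]
  11 | W B0 → L0 hit [D]
  12 | W B2 → L0 miss wb→B0 [D]
  13 | W B0 → L0 miss wb→B2 [D]
  14 | R B0 → L0 hit [D]

DIRTY = [0]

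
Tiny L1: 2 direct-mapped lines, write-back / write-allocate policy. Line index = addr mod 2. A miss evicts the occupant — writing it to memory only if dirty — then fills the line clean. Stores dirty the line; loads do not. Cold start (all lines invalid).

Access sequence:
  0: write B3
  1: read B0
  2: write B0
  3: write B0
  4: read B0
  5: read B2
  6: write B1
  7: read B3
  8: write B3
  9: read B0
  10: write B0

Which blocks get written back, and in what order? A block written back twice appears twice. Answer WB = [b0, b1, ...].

0: W B3 -> L1 miss  d=D]
1: R B0 -> L0 miss  d=-]
2: W B0 -> L0 hit  d=D]
3: W B0 -> L0 hit  d=D]
4: R B0 -> L0 hit  d=D]
5: R B2 -> L0 miss wb->B0  d=-]
6: W B1 -> L1 miss wb->B3  d=D]
7: R B3 -> L1 miss wb->B1  d=-]
8: W B3 -> L1 hit  d=D]
9: R B0 -> L0 miss  d=-]
10: W B0 -> L0 hit  d=D]

WB = [0, 3, 1]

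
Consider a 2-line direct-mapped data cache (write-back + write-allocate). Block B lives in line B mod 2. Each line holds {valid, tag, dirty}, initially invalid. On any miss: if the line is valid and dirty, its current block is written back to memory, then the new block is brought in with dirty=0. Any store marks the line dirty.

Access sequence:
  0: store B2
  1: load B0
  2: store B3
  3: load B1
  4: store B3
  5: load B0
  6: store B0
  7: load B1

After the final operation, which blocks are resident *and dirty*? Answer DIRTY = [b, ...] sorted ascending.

0: W B2 -> L0 miss  d=D]
1: R B0 -> L0 miss wb->B2  d=-]
2: W B3 -> L1 miss  d=D]
3: R B1 -> L1 miss wb->B3  d=-]
4: W B3 -> L1 miss  d=D]
5: R B0 -> L0 hit  d=-]
6: W B0 -> L0 hit  d=D]
7: R B1 -> L1 miss wb->B3  d=-]

DIRTY = [0]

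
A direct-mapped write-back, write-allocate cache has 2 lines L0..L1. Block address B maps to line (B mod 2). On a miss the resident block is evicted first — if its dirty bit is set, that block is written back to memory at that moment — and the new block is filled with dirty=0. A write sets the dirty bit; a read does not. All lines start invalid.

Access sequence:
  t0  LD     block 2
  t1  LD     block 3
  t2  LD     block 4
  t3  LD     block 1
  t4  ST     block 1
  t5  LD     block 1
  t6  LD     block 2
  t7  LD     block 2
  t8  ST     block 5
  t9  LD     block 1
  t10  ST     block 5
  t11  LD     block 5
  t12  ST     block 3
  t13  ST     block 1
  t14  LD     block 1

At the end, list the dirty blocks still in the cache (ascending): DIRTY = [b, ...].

  0 | R B2 → L0 miss [-]
  1 | R B3 → L1 miss [-]
  2 | R B4 → L0 miss [-]
  3 | R B1 → L1 miss [-]
  4 | W B1 → L1 hit [D]
  5 | R B1 → L1 hit [D]
  6 | R B2 → L0 miss [-]
  7 | R B2 → L0 hit [-]
  8 | W B5 → L1 miss wb→B1 [D]
  9 | R B1 → L1 miss wb→B5 [-]
  10 | W B5 → L1 miss [D]
  11 | R B5 → L1 hit [D]
  12 | W B3 → L1 miss wb→B5 [D]
  13 | W B1 → L1 miss wb→B3 [D]
  14 | R B1 → L1 hit [D]

DIRTY = [1]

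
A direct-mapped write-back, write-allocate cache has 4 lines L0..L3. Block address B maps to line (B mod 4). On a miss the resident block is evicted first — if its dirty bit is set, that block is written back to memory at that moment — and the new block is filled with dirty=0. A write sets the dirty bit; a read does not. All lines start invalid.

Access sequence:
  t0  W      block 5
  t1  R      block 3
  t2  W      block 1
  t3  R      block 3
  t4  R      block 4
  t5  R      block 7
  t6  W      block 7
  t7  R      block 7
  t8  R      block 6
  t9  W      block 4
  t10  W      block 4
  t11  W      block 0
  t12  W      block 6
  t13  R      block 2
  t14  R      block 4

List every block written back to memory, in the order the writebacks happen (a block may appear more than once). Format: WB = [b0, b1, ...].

WB = [5, 4, 6, 0]

0: W B5 → L1 miss [D]
1: R B3 → L3 miss [-]
2: W B1 → L1 miss wb→B5 [D]
3: R B3 → L3 hit [-]
4: R B4 → L0 miss [-]
5: R B7 → L3 miss [-]
6: W B7 → L3 hit [D]
7: R B7 → L3 hit [D]
8: R B6 → L2 miss [-]
9: W B4 → L0 hit [D]
10: W B4 → L0 hit [D]
11: W B0 → L0 miss wb→B4 [D]
12: W B6 → L2 hit [D]
13: R B2 → L2 miss wb→B6 [-]
14: R B4 → L0 miss wb→B0 [-]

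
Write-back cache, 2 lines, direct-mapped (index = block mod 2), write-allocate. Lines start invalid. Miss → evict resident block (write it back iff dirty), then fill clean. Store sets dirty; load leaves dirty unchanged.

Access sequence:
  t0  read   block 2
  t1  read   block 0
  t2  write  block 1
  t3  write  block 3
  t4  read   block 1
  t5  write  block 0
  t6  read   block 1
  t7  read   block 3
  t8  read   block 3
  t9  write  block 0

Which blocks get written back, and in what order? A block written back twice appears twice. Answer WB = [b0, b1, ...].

0: R B2 -> L0 miss  d=-]
1: R B0 -> L0 miss  d=-]
2: W B1 -> L1 miss  d=D]
3: W B3 -> L1 miss wb->B1  d=D]
4: R B1 -> L1 miss wb->B3  d=-]
5: W B0 -> L0 hit  d=D]
6: R B1 -> L1 hit  d=-]
7: R B3 -> L1 miss  d=-]
8: R B3 -> L1 hit  d=-]
9: W B0 -> L0 hit  d=D]

WB = [1, 3]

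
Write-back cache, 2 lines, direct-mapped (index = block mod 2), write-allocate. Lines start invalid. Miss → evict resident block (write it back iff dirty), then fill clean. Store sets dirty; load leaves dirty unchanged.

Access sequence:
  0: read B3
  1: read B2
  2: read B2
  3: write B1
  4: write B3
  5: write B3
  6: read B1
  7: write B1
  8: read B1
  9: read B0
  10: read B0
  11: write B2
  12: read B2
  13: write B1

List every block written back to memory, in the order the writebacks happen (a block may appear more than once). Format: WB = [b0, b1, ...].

WB = [1, 3]

0: R B3 -> L1 miss  d=-]
1: R B2 -> L0 miss  d=-]
2: R B2 -> L0 hit  d=-]
3: W B1 -> L1 miss  d=D]
4: W B3 -> L1 miss wb->B1  d=D]
5: W B3 -> L1 hit  d=D]
6: R B1 -> L1 miss wb->B3  d=-]
7: W B1 -> L1 hit  d=D]
8: R B1 -> L1 hit  d=D]
9: R B0 -> L0 miss  d=-]
10: R B0 -> L0 hit  d=-]
11: W B2 -> L0 miss  d=D]
12: R B2 -> L0 hit  d=D]
13: W B1 -> L1 hit  d=D]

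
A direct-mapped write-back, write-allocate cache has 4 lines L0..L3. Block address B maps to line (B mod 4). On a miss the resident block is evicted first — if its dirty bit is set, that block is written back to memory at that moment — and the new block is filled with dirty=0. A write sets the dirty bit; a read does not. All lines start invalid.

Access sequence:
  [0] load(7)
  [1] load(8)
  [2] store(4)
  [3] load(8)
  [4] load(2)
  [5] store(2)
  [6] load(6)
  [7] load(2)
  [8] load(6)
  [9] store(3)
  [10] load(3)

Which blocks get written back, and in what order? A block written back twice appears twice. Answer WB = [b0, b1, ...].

WB = [4, 2]

0: R B7 → L3 miss [-]
1: R B8 → L0 miss [-]
2: W B4 → L0 miss [D]
3: R B8 → L0 miss wb→B4 [-]
4: R B2 → L2 miss [-]
5: W B2 → L2 hit [D]
6: R B6 → L2 miss wb→B2 [-]
7: R B2 → L2 miss [-]
8: R B6 → L2 miss [-]
9: W B3 → L3 miss [D]
10: R B3 → L3 hit [D]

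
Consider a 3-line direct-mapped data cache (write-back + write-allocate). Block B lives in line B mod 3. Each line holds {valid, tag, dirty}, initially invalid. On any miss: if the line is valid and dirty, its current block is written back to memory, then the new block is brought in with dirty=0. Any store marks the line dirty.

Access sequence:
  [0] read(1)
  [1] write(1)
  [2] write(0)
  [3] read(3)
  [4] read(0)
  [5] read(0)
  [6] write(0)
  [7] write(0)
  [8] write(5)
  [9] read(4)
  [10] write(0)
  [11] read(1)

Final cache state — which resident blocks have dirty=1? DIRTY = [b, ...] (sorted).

DIRTY = [0, 5]

0: R B1 -> L1 miss  d=-]
1: W B1 -> L1 hit  d=D]
2: W B0 -> L0 miss  d=D]
3: R B3 -> L0 miss wb->B0  d=-]
4: R B0 -> L0 miss  d=-]
5: R B0 -> L0 hit  d=-]
6: W B0 -> L0 hit  d=D]
7: W B0 -> L0 hit  d=D]
8: W B5 -> L2 miss  d=D]
9: R B4 -> L1 miss wb->B1  d=-]
10: W B0 -> L0 hit  d=D]
11: R B1 -> L1 miss  d=-]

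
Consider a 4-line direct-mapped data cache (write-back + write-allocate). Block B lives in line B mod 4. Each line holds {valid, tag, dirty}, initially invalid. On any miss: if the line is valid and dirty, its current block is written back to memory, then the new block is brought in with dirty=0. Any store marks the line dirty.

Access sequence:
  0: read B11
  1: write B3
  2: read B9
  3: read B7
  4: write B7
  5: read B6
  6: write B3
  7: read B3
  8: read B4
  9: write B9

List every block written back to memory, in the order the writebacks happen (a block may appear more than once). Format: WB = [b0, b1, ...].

  0 | R B11 → L3 miss [-]
  1 | W B3 → L3 miss [D]
  2 | R B9 → L1 miss [-]
  3 | R B7 → L3 miss wb→B3 [-]
  4 | W B7 → L3 hit [D]
  5 | R B6 → L2 miss [-]
  6 | W B3 → L3 miss wb→B7 [D]
  7 | R B3 → L3 hit [D]
  8 | R B4 → L0 miss [-]
  9 | W B9 → L1 hit [D]

WB = [3, 7]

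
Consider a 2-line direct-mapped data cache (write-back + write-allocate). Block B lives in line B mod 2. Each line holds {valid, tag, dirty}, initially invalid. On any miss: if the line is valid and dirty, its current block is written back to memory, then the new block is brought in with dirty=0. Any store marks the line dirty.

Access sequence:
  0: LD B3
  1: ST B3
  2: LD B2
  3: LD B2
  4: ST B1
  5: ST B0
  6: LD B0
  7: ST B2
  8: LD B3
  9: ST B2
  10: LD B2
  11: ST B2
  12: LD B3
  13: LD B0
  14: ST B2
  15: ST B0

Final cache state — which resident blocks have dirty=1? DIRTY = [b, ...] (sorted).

DIRTY = [0]

0: R B3 -> L1 miss  d=-]
1: W B3 -> L1 hit  d=D]
2: R B2 -> L0 miss  d=-]
3: R B2 -> L0 hit  d=-]
4: W B1 -> L1 miss wb->B3  d=D]
5: W B0 -> L0 miss  d=D]
6: R B0 -> L0 hit  d=D]
7: W B2 -> L0 miss wb->B0  d=D]
8: R B3 -> L1 miss wb->B1  d=-]
9: W B2 -> L0 hit  d=D]
10: R B2 -> L0 hit  d=D]
11: W B2 -> L0 hit  d=D]
12: R B3 -> L1 hit  d=-]
13: R B0 -> L0 miss wb->B2  d=-]
14: W B2 -> L0 miss  d=D]
15: W B0 -> L0 miss wb->B2  d=D]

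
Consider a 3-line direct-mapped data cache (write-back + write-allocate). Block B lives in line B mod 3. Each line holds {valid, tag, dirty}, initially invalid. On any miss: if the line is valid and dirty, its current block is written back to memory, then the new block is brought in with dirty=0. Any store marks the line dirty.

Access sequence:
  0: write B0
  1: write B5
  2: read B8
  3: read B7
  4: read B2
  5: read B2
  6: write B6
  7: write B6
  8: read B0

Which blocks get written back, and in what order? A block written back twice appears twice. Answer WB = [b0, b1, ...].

WB = [5, 0, 6]

  0 | W B0 → L0 miss [D]
  1 | W B5 → L2 miss [D]
  2 | R B8 → L2 miss wb→B5 [-]
  3 | R B7 → L1 miss [-]
  4 | R B2 → L2 miss [-]
  5 | R B2 → L2 hit [-]
  6 | W B6 → L0 miss wb→B0 [D]
  7 | W B6 → L0 hit [D]
  8 | R B0 → L0 miss wb→B6 [-]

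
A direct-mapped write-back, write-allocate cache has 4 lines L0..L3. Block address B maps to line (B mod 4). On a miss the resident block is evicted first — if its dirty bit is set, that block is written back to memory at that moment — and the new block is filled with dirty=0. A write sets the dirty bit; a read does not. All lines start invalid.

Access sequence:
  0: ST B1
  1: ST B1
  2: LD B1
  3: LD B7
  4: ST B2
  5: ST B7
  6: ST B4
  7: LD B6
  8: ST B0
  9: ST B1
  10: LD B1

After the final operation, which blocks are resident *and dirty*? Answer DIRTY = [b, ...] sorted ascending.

DIRTY = [0, 1, 7]

0: W B1 → L1 miss [D]
1: W B1 → L1 hit [D]
2: R B1 → L1 hit [D]
3: R B7 → L3 miss [-]
4: W B2 → L2 miss [D]
5: W B7 → L3 hit [D]
6: W B4 → L0 miss [D]
7: R B6 → L2 miss wb→B2 [-]
8: W B0 → L0 miss wb→B4 [D]
9: W B1 → L1 hit [D]
10: R B1 → L1 hit [D]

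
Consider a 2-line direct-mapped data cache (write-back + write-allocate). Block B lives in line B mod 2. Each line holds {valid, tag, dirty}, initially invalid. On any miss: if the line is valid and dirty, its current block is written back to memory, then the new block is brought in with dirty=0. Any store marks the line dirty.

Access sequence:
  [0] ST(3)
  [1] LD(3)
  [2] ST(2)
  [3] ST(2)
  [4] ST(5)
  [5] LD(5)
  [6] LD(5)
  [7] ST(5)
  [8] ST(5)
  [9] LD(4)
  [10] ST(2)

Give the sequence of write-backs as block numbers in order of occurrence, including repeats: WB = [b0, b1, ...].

  0 | W B3 → L1 miss [D]
  1 | R B3 → L1 hit [D]
  2 | W B2 → L0 miss [D]
  3 | W B2 → L0 hit [D]
  4 | W B5 → L1 miss wb→B3 [D]
  5 | R B5 → L1 hit [D]
  6 | R B5 → L1 hit [D]
  7 | W B5 → L1 hit [D]
  8 | W B5 → L1 hit [D]
  9 | R B4 → L0 miss wb→B2 [-]
  10 | W B2 → L0 miss [D]

WB = [3, 2]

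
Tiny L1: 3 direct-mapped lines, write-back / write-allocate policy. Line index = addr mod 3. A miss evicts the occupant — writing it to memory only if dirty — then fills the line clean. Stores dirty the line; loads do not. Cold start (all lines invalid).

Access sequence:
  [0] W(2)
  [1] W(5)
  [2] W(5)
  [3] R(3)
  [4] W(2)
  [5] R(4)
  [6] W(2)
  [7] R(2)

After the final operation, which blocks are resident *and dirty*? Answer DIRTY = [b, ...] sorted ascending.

0: W B2 → L2 miss [D]
1: W B5 → L2 miss wb→B2 [D]
2: W B5 → L2 hit [D]
3: R B3 → L0 miss [-]
4: W B2 → L2 miss wb→B5 [D]
5: R B4 → L1 miss [-]
6: W B2 → L2 hit [D]
7: R B2 → L2 hit [D]

DIRTY = [2]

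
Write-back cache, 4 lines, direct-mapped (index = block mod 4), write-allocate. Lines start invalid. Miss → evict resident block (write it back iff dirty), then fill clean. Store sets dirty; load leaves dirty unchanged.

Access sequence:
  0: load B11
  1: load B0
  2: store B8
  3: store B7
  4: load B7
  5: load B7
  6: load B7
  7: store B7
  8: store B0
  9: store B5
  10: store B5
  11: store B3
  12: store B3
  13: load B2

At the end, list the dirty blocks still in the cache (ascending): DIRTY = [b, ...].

  0 | R B11 → L3 miss [-]
  1 | R B0 → L0 miss [-]
  2 | W B8 → L0 miss [D]
  3 | W B7 → L3 miss [D]
  4 | R B7 → L3 hit [D]
  5 | R B7 → L3 hit [D]
  6 | R B7 → L3 hit [D]
  7 | W B7 → L3 hit [D]
  8 | W B0 → L0 miss wb→B8 [D]
  9 | W B5 → L1 miss [D]
  10 | W B5 → L1 hit [D]
  11 | W B3 → L3 miss wb→B7 [D]
  12 | W B3 → L3 hit [D]
  13 | R B2 → L2 miss [-]

DIRTY = [0, 3, 5]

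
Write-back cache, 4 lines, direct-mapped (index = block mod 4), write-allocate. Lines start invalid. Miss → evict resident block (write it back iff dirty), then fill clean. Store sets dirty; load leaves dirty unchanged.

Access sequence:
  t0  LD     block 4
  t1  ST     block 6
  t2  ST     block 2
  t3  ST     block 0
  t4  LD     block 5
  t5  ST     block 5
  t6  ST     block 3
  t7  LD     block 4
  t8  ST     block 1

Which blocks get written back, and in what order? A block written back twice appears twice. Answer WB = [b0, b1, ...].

WB = [6, 0, 5]

0: R B4 → L0 miss [-]
1: W B6 → L2 miss [D]
2: W B2 → L2 miss wb→B6 [D]
3: W B0 → L0 miss [D]
4: R B5 → L1 miss [-]
5: W B5 → L1 hit [D]
6: W B3 → L3 miss [D]
7: R B4 → L0 miss wb→B0 [-]
8: W B1 → L1 miss wb→B5 [D]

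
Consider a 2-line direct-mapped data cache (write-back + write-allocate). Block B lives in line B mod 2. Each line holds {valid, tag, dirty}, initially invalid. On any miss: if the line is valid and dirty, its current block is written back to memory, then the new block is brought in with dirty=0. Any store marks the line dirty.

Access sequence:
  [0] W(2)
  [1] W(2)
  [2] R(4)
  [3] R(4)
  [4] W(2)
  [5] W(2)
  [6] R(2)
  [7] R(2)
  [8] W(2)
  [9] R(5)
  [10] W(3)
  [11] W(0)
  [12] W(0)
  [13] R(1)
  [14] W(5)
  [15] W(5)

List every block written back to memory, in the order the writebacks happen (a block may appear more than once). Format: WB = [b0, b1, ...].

WB = [2, 2, 3]

  0 | W B2 → L0 miss [D]
  1 | W B2 → L0 hit [D]
  2 | R B4 → L0 miss wb→B2 [-]
  3 | R B4 → L0 hit [-]
  4 | W B2 → L0 miss [D]
  5 | W B2 → L0 hit [D]
  6 | R B2 → L0 hit [D]
  7 | R B2 → L0 hit [D]
  8 | W B2 → L0 hit [D]
  9 | R B5 → L1 miss [-]
  10 | W B3 → L1 miss [D]
  11 | W B0 → L0 miss wb→B2 [D]
  12 | W B0 → L0 hit [D]
  13 | R B1 → L1 miss wb→B3 [-]
  14 | W B5 → L1 miss [D]
  15 | W B5 → L1 hit [D]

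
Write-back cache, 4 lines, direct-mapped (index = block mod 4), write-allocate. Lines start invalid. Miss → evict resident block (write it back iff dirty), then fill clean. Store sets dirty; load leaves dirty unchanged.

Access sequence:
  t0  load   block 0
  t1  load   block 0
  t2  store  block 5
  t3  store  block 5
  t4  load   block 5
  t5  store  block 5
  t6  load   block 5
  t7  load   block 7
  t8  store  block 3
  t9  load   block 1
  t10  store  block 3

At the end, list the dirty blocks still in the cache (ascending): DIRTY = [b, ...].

0: R B0 → L0 miss [-]
1: R B0 → L0 hit [-]
2: W B5 → L1 miss [D]
3: W B5 → L1 hit [D]
4: R B5 → L1 hit [D]
5: W B5 → L1 hit [D]
6: R B5 → L1 hit [D]
7: R B7 → L3 miss [-]
8: W B3 → L3 miss [D]
9: R B1 → L1 miss wb→B5 [-]
10: W B3 → L3 hit [D]

DIRTY = [3]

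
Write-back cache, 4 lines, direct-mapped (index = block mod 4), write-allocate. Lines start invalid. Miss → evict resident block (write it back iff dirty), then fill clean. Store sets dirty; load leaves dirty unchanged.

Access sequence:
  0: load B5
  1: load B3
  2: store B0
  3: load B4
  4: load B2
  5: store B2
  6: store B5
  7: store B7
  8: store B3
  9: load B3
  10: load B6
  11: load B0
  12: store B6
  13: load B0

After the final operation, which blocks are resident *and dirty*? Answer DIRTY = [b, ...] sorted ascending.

0: R B5 -> L1 miss  d=-]
1: R B3 -> L3 miss  d=-]
2: W B0 -> L0 miss  d=D]
3: R B4 -> L0 miss wb->B0  d=-]
4: R B2 -> L2 miss  d=-]
5: W B2 -> L2 hit  d=D]
6: W B5 -> L1 hit  d=D]
7: W B7 -> L3 miss  d=D]
8: W B3 -> L3 miss wb->B7  d=D]
9: R B3 -> L3 hit  d=D]
10: R B6 -> L2 miss wb->B2  d=-]
11: R B0 -> L0 miss  d=-]
12: W B6 -> L2 hit  d=D]
13: R B0 -> L0 hit  d=-]

DIRTY = [3, 5, 6]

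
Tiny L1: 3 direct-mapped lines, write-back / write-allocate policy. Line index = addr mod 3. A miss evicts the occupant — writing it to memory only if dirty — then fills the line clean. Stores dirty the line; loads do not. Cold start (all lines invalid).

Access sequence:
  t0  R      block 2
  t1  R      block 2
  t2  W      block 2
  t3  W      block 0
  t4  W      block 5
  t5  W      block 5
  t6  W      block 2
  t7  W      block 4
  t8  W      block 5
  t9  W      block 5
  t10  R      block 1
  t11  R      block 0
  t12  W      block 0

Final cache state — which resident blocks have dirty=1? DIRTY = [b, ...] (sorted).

  0 | R B2 → L2 miss [-]
  1 | R B2 → L2 hit [-]
  2 | W B2 → L2 hit [D]
  3 | W B0 → L0 miss [D]
  4 | W B5 → L2 miss wb→B2 [D]
  5 | W B5 → L2 hit [D]
  6 | W B2 → L2 miss wb→B5 [D]
  7 | W B4 → L1 miss [D]
  8 | W B5 → L2 miss wb→B2 [D]
  9 | W B5 → L2 hit [D]
  10 | R B1 → L1 miss wb→B4 [-]
  11 | R B0 → L0 hit [D]
  12 | W B0 → L0 hit [D]

DIRTY = [0, 5]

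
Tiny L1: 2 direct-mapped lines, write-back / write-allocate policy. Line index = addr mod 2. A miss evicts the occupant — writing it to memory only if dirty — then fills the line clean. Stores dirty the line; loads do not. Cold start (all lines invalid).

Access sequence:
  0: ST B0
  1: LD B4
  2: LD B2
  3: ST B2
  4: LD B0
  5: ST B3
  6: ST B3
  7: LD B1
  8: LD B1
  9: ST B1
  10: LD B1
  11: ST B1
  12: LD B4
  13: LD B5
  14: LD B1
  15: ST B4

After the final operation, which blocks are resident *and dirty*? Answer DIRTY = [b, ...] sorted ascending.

  0 | W B0 → L0 miss [D]
  1 | R B4 → L0 miss wb→B0 [-]
  2 | R B2 → L0 miss [-]
  3 | W B2 → L0 hit [D]
  4 | R B0 → L0 miss wb→B2 [-]
  5 | W B3 → L1 miss [D]
  6 | W B3 → L1 hit [D]
  7 | R B1 → L1 miss wb→B3 [-]
  8 | R B1 → L1 hit [-]
  9 | W B1 → L1 hit [D]
  10 | R B1 → L1 hit [D]
  11 | W B1 → L1 hit [D]
  12 | R B4 → L0 miss [-]
  13 | R B5 → L1 miss wb→B1 [-]
  14 | R B1 → L1 miss [-]
  15 | W B4 → L0 hit [D]

DIRTY = [4]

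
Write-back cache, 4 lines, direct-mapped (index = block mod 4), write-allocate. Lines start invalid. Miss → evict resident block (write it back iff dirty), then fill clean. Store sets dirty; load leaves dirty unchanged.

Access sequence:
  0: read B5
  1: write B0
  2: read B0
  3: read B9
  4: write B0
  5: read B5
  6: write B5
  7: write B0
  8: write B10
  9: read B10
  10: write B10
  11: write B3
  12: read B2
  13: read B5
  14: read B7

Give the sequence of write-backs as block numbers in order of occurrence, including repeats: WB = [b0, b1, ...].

0: R B5 → L1 miss [-]
1: W B0 → L0 miss [D]
2: R B0 → L0 hit [D]
3: R B9 → L1 miss [-]
4: W B0 → L0 hit [D]
5: R B5 → L1 miss [-]
6: W B5 → L1 hit [D]
7: W B0 → L0 hit [D]
8: W B10 → L2 miss [D]
9: R B10 → L2 hit [D]
10: W B10 → L2 hit [D]
11: W B3 → L3 miss [D]
12: R B2 → L2 miss wb→B10 [-]
13: R B5 → L1 hit [D]
14: R B7 → L3 miss wb→B3 [-]

WB = [10, 3]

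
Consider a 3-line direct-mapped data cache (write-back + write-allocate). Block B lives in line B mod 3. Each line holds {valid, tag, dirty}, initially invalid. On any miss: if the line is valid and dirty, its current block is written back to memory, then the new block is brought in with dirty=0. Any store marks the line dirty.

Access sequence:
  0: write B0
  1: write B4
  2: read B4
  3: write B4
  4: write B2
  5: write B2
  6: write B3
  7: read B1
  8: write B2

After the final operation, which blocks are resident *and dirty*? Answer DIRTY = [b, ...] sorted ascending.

0: W B0 → L0 miss [D]
1: W B4 → L1 miss [D]
2: R B4 → L1 hit [D]
3: W B4 → L1 hit [D]
4: W B2 → L2 miss [D]
5: W B2 → L2 hit [D]
6: W B3 → L0 miss wb→B0 [D]
7: R B1 → L1 miss wb→B4 [-]
8: W B2 → L2 hit [D]

DIRTY = [2, 3]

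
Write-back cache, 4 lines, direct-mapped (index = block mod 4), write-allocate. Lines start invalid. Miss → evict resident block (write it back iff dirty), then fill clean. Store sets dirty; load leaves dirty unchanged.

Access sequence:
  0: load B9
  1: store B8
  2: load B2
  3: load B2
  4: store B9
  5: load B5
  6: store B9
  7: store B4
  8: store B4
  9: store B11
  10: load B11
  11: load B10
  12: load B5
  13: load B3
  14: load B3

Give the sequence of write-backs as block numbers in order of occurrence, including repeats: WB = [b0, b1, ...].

0: R B9 → L1 miss [-]
1: W B8 → L0 miss [D]
2: R B2 → L2 miss [-]
3: R B2 → L2 hit [-]
4: W B9 → L1 hit [D]
5: R B5 → L1 miss wb→B9 [-]
6: W B9 → L1 miss [D]
7: W B4 → L0 miss wb→B8 [D]
8: W B4 → L0 hit [D]
9: W B11 → L3 miss [D]
10: R B11 → L3 hit [D]
11: R B10 → L2 miss [-]
12: R B5 → L1 miss wb→B9 [-]
13: R B3 → L3 miss wb→B11 [-]
14: R B3 → L3 hit [-]

WB = [9, 8, 9, 11]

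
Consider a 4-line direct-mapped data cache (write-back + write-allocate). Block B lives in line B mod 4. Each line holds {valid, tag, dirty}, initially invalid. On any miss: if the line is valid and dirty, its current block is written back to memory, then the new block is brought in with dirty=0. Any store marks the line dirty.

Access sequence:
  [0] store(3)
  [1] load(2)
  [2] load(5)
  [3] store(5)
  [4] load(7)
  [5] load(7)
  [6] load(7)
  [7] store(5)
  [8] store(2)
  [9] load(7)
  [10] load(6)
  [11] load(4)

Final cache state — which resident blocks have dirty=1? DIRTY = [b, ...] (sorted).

DIRTY = [5]

0: W B3 → L3 miss [D]
1: R B2 → L2 miss [-]
2: R B5 → L1 miss [-]
3: W B5 → L1 hit [D]
4: R B7 → L3 miss wb→B3 [-]
5: R B7 → L3 hit [-]
6: R B7 → L3 hit [-]
7: W B5 → L1 hit [D]
8: W B2 → L2 hit [D]
9: R B7 → L3 hit [-]
10: R B6 → L2 miss wb→B2 [-]
11: R B4 → L0 miss [-]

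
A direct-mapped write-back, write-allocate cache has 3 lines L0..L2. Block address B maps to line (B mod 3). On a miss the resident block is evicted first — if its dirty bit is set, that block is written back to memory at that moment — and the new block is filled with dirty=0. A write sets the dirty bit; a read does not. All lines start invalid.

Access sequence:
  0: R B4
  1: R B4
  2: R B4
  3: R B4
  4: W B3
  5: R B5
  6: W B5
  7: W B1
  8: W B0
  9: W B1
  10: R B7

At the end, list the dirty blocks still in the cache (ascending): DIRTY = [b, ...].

0: R B4 → L1 miss [-]
1: R B4 → L1 hit [-]
2: R B4 → L1 hit [-]
3: R B4 → L1 hit [-]
4: W B3 → L0 miss [D]
5: R B5 → L2 miss [-]
6: W B5 → L2 hit [D]
7: W B1 → L1 miss [D]
8: W B0 → L0 miss wb→B3 [D]
9: W B1 → L1 hit [D]
10: R B7 → L1 miss wb→B1 [-]

DIRTY = [0, 5]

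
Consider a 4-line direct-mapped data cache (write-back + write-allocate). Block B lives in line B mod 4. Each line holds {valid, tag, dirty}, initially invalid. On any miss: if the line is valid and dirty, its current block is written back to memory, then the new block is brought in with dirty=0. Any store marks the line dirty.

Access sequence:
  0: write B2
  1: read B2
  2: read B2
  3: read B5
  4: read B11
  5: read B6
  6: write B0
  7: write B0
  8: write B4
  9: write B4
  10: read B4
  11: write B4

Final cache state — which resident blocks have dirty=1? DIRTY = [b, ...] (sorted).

DIRTY = [4]

0: W B2 → L2 miss [D]
1: R B2 → L2 hit [D]
2: R B2 → L2 hit [D]
3: R B5 → L1 miss [-]
4: R B11 → L3 miss [-]
5: R B6 → L2 miss wb→B2 [-]
6: W B0 → L0 miss [D]
7: W B0 → L0 hit [D]
8: W B4 → L0 miss wb→B0 [D]
9: W B4 → L0 hit [D]
10: R B4 → L0 hit [D]
11: W B4 → L0 hit [D]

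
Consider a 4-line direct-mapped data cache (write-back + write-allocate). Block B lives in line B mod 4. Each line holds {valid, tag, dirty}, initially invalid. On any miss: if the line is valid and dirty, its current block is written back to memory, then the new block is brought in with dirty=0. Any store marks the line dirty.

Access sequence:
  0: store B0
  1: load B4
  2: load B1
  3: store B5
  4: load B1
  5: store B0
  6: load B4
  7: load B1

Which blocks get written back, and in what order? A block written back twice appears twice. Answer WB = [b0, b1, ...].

WB = [0, 5, 0]

0: W B0 → L0 miss [D]
1: R B4 → L0 miss wb→B0 [-]
2: R B1 → L1 miss [-]
3: W B5 → L1 miss [D]
4: R B1 → L1 miss wb→B5 [-]
5: W B0 → L0 miss [D]
6: R B4 → L0 miss wb→B0 [-]
7: R B1 → L1 hit [-]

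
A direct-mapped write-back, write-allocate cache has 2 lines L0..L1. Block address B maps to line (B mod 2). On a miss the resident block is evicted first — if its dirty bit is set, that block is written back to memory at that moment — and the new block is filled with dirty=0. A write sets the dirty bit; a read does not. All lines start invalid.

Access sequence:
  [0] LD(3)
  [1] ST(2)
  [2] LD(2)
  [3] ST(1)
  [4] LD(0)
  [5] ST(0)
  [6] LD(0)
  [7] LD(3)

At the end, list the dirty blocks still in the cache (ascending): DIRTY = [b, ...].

  0 | R B3 → L1 miss [-]
  1 | W B2 → L0 miss [D]
  2 | R B2 → L0 hit [D]
  3 | W B1 → L1 miss [D]
  4 | R B0 → L0 miss wb→B2 [-]
  5 | W B0 → L0 hit [D]
  6 | R B0 → L0 hit [D]
  7 | R B3 → L1 miss wb→B1 [-]

DIRTY = [0]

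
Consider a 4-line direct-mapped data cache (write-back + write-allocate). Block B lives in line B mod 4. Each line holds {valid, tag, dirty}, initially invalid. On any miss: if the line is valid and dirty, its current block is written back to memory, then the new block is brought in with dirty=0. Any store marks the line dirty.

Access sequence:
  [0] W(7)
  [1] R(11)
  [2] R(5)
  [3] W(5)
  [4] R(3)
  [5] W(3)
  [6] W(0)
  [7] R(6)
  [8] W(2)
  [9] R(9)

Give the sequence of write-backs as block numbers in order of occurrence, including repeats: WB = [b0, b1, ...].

WB = [7, 5]

  0 | W B7 → L3 miss [D]
  1 | R B11 → L3 miss wb→B7 [-]
  2 | R B5 → L1 miss [-]
  3 | W B5 → L1 hit [D]
  4 | R B3 → L3 miss [-]
  5 | W B3 → L3 hit [D]
  6 | W B0 → L0 miss [D]
  7 | R B6 → L2 miss [-]
  8 | W B2 → L2 miss [D]
  9 | R B9 → L1 miss wb→B5 [-]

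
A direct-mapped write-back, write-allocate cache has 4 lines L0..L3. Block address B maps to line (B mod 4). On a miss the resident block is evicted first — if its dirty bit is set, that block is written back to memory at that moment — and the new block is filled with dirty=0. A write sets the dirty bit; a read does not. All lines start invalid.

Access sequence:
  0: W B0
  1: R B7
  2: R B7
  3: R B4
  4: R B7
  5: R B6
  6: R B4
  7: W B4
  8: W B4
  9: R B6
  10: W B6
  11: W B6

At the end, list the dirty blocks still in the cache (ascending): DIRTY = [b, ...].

DIRTY = [4, 6]

  0 | W B0 → L0 miss [D]
  1 | R B7 → L3 miss [-]
  2 | R B7 → L3 hit [-]
  3 | R B4 → L0 miss wb→B0 [-]
  4 | R B7 → L3 hit [-]
  5 | R B6 → L2 miss [-]
  6 | R B4 → L0 hit [-]
  7 | W B4 → L0 hit [D]
  8 | W B4 → L0 hit [D]
  9 | R B6 → L2 hit [-]
  10 | W B6 → L2 hit [D]
  11 | W B6 → L2 hit [D]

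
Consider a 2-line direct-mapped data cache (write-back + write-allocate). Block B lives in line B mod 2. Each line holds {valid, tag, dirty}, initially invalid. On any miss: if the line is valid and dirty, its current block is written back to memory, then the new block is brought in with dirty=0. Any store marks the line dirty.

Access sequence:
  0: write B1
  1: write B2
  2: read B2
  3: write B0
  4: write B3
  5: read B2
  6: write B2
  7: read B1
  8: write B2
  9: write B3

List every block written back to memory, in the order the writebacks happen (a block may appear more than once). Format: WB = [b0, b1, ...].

WB = [2, 1, 0, 3]

0: W B1 -> L1 miss  d=D]
1: W B2 -> L0 miss  d=D]
2: R B2 -> L0 hit  d=D]
3: W B0 -> L0 miss wb->B2  d=D]
4: W B3 -> L1 miss wb->B1  d=D]
5: R B2 -> L0 miss wb->B0  d=-]
6: W B2 -> L0 hit  d=D]
7: R B1 -> L1 miss wb->B3  d=-]
8: W B2 -> L0 hit  d=D]
9: W B3 -> L1 miss  d=D]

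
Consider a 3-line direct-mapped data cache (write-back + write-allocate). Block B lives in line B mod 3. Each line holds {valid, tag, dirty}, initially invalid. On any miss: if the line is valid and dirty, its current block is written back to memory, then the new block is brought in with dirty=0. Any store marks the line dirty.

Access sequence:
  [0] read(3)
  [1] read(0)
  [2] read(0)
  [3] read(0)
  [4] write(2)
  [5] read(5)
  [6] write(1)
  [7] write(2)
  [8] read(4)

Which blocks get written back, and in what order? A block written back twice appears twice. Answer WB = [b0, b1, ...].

WB = [2, 1]

  0 | R B3 → L0 miss [-]
  1 | R B0 → L0 miss [-]
  2 | R B0 → L0 hit [-]
  3 | R B0 → L0 hit [-]
  4 | W B2 → L2 miss [D]
  5 | R B5 → L2 miss wb→B2 [-]
  6 | W B1 → L1 miss [D]
  7 | W B2 → L2 miss [D]
  8 | R B4 → L1 miss wb→B1 [-]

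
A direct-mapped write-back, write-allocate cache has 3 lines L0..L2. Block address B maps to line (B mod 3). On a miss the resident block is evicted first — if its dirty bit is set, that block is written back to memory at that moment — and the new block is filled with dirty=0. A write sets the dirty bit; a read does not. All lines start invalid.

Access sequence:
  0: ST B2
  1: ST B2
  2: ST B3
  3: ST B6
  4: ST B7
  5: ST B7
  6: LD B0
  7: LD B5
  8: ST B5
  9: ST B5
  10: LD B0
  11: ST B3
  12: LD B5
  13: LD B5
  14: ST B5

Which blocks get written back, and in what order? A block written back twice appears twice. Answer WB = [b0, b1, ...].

0: W B2 → L2 miss [D]
1: W B2 → L2 hit [D]
2: W B3 → L0 miss [D]
3: W B6 → L0 miss wb→B3 [D]
4: W B7 → L1 miss [D]
5: W B7 → L1 hit [D]
6: R B0 → L0 miss wb→B6 [-]
7: R B5 → L2 miss wb→B2 [-]
8: W B5 → L2 hit [D]
9: W B5 → L2 hit [D]
10: R B0 → L0 hit [-]
11: W B3 → L0 miss [D]
12: R B5 → L2 hit [D]
13: R B5 → L2 hit [D]
14: W B5 → L2 hit [D]

WB = [3, 6, 2]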